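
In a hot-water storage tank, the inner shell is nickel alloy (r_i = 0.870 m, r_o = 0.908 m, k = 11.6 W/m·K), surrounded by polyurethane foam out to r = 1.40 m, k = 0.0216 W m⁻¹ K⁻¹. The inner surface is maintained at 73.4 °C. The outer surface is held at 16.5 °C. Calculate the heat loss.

Treat each layer as a resistance in series:
  R_nickel alloy = (1/0.870 − 1/0.908)/(4πk) = 0.04810/(4π·11.6) = 3.300×10^-4 K/W
  R_polyurethane foam = (1/0.908 − 1/1.40)/(4πk) = 0.3870/(4π·0.0216) = 1.426 K/W
ΣR = 3.300×10^-4 + 1.426 = 1.426 K/W
Q = ΔT/ΣR = (73.4 °C − 16.5 °C)/1.426 = 39.9 W

Q = 39.9 W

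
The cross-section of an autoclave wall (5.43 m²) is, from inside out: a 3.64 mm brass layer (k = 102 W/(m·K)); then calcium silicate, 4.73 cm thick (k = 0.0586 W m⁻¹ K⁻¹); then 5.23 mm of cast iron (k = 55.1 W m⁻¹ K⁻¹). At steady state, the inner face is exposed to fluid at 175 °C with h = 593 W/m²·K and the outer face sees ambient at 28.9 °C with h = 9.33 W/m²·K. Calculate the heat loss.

Q = 866 W

Series thermal resistances, inner to outer:
  R_conv,in = 1/(hA) = 1/(593·5.43) = 3.106×10^-4 K/W
  R_brass = L/(kA) = 0.00364/(102·5.43) = 6.572×10^-6 K/W
  R_calcium silicate = L/(kA) = 0.0473/(0.0586·5.43) = 0.1486 K/W
  R_cast iron = L/(kA) = 0.00523/(55.1·5.43) = 1.748×10^-5 K/W
  R_conv,out = 1/(hA) = 1/(9.33·5.43) = 0.01974 K/W
ΣR = 3.106×10^-4 + 6.572×10^-6 + 0.1486 + 1.748×10^-5 + 0.01974 = 0.1687 K/W
Q = ΔT/ΣR = (175 °C − 28.9 °C)/0.1687 = 866 W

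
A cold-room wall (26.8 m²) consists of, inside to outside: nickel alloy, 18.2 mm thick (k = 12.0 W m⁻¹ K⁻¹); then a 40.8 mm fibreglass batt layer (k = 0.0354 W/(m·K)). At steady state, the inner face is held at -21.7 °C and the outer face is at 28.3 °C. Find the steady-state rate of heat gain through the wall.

Q = 1160 W

Resistance network (inner→outer):
  R_nickel alloy = L/(kA) = 0.0182/(12.0·26.8) = 5.659×10^-5 K/W
  R_fibreglass batt = L/(kA) = 0.0408/(0.0354·26.8) = 0.04301 K/W
ΣR = 5.659×10^-5 + 0.04301 = 0.04307 K/W
Q = ΔT/ΣR = (-21.7 °C − 28.3 °C)/0.04307 = -1160 W
(Negative Q ⇒ heat flows inward; heat gain = 1160 W.)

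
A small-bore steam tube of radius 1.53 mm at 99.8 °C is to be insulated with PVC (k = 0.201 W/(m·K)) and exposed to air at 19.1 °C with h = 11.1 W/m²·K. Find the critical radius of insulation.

r_cr = 1.81 cm

For a cylinder, r_cr = k_ins/h = 0.201/11.1 = 0.0181 m = 1.81 cm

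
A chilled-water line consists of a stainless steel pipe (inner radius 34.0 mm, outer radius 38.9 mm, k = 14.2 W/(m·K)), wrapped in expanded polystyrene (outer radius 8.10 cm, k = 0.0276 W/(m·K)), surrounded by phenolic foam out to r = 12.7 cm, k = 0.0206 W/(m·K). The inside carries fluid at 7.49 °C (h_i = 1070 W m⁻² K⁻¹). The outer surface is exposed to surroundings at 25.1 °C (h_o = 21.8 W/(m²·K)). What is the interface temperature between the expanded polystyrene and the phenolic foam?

Resistance network (inner→outer):
  R'_conv,in = 1/(2πr h) = 1/(2π·0.0340·1070) = 0.004375 m·K/W
  R'_stainless steel = ln(0.0389/0.0340)/(2πk) = 0.1346/(2π·14.2) = 0.001509 m·K/W
  R'_expanded polystyrene = ln(0.0810/0.0389)/(2πk) = 0.7335/(2π·0.0276) = 4.229 m·K/W
  R'_phenolic foam = ln(0.127/0.0810)/(2πk) = 0.4497/(2π·0.0206) = 3.475 m·K/W
  R'_conv,out = 1/(2πr h) = 1/(2π·0.127·21.8) = 0.05749 m·K/W
ΣR = 0.004375 + 0.001509 + 4.229 + 3.475 + 0.05749 = 7.767 m·K/W
Q' = ΔT/ΣR = (7.49 °C − 25.1 °C)/7.767 = -2.267 W/m
From the inner boundary to the expanded polystyrene/phenolic foam interface, ΣR_partial = 4.235 m·K/W.
T_interface = T_in − Q'·ΣR_partial = 7.49 °C − (-2.267)(4.235) = 17.1 °C

T = 17.1 °C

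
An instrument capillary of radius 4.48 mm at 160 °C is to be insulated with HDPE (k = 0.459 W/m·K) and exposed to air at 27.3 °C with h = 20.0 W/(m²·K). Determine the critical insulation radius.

For a cylinder, r_cr = k_ins/h = 0.459/20.0 = 0.0230 m = 2.30 cm

r_cr = 2.30 cm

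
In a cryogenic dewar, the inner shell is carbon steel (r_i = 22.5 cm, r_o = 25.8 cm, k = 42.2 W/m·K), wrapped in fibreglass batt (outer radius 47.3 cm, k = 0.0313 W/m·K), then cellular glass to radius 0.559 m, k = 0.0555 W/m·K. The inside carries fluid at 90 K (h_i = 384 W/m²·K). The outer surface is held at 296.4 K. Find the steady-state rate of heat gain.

Q = 41.7 W

Series thermal resistances, inner to outer:
  R_conv,in = 1/(4πr²h) = 1/(4π·0.225²·384) = 0.004093 K/W
  R_carbon steel = (1/0.225 − 1/0.258)/(4πk) = 0.5685/(4π·42.2) = 0.001072 K/W
  R_fibreglass batt = (1/0.258 − 1/0.473)/(4πk) = 1.762/(4π·0.0313) = 4.479 K/W
  R_cellular glass = (1/0.473 − 1/0.559)/(4πk) = 0.3253/(4π·0.0555) = 0.4664 K/W
ΣR = 0.004093 + 0.001072 + 4.479 + 0.4664 = 4.951 K/W
Q = ΔT/ΣR = (90 K − 296.4 K)/4.951 = -41.7 W
(Negative Q ⇒ heat flows inward; heat gain = 41.7 W.)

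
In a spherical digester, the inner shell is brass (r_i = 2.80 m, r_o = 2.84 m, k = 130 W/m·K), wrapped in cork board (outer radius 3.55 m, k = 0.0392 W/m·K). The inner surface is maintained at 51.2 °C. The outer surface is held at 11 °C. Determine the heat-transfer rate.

Q = 281 W

Resistance network (inner→outer):
  R_brass = (1/2.80 − 1/2.84)/(4πk) = 0.005030/(4π·130) = 3.079×10^-6 K/W
  R_cork board = (1/2.84 − 1/3.55)/(4πk) = 0.07042/(4π·0.0392) = 0.1430 K/W
ΣR = 3.079×10^-6 + 0.1430 = 0.1430 K/W
Q = ΔT/ΣR = (51.2 °C − 11 °C)/0.1430 = 281 W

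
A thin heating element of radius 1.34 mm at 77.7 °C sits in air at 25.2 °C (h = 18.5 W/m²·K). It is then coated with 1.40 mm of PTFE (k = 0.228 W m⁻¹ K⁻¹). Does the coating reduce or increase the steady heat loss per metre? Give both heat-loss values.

increases: 8.18 → 14.4 W/m

Critical radius for a cylinder: r_cr = k/h = 0.0123 m = 1.23 cm.
Outer radius after coating: r₂ = 0.00134 + 0.00140 = 0.00274 m.
Since r₁ < r_cr and r₂ ≤ r_cr, the coating moves toward the maximum at r_cr — heat loss rises.
Bare: R = 1/(2πr₁h) = 6.420 m·K/W; Q = 52.5/6.420 = 8.18 W/m.
Coated: R = R_cond + R_conv = 3.639 m·K/W; Q = 52.5/3.639 = 14.4 W/m.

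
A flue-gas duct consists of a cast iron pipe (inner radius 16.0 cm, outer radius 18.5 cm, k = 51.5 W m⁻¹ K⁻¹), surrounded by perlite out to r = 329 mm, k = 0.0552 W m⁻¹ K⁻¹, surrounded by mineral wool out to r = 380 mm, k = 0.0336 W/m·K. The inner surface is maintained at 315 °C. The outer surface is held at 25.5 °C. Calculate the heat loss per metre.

Q' = 124 W/m

Resistance network (inner→outer):
  R'_cast iron = ln(0.185/0.160)/(2πk) = 0.1452/(2π·51.5) = 4.487×10^-4 m·K/W
  R'_perlite = ln(0.329/0.185)/(2πk) = 0.5757/(2π·0.0552) = 1.660 m·K/W
  R'_mineral wool = ln(0.380/0.329)/(2πk) = 0.1441/(2π·0.0336) = 0.6826 m·K/W
ΣR = 4.487×10^-4 + 1.660 + 0.6826 = 2.343 m·K/W
Q' = ΔT/ΣR = (315 °C − 25.5 °C)/2.343 = 124 W/m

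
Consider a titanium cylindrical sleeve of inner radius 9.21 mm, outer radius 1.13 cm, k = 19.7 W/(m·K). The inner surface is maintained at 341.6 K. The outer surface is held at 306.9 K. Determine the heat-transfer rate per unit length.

Q' = 21.0 kW/m

Q' = 2πk·ΔT/ln(r₂/r₁) = 2π × 19.7 × 34.7 / ln(0.0113/0.00921) = 21000 W/m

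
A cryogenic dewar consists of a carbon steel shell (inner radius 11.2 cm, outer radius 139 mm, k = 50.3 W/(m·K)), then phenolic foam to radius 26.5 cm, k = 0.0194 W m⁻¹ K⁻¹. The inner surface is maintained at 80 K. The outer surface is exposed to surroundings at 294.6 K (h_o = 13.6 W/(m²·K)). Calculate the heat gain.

Q = 15.2 W

Treat each layer as a resistance in series:
  R_carbon steel = (1/0.112 − 1/0.139)/(4πk) = 1.734/(4π·50.3) = 0.002744 K/W
  R_phenolic foam = (1/0.139 − 1/0.265)/(4πk) = 3.421/(4π·0.0194) = 14.03 K/W
  R_conv,out = 1/(4πr²h) = 1/(4π·0.265²·13.6) = 0.08332 K/W
ΣR = 0.002744 + 14.03 + 0.08332 = 14.12 K/W
Q = ΔT/ΣR = (80 K − 294.6 K)/14.12 = -15.2 W
(Negative Q ⇒ heat flows inward; heat gain = 15.2 W.)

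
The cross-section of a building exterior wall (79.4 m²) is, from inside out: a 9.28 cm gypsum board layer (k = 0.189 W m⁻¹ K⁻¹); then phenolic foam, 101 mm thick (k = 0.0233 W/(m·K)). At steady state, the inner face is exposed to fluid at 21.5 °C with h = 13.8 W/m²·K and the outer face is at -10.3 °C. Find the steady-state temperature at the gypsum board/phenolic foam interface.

Treat each layer as a resistance in series:
  R_conv,in = 1/(hA) = 1/(13.8·79.4) = 9.126×10^-4 K/W
  R_gypsum board = L/(kA) = 0.0928/(0.189·79.4) = 0.006184 K/W
  R_phenolic foam = L/(kA) = 0.101/(0.0233·79.4) = 0.05459 K/W
ΣR = 9.126×10^-4 + 0.006184 + 0.05459 = 0.06169 K/W
Q = ΔT/ΣR = (21.5 °C − -10.3 °C)/0.06169 = 515.5 W
From the inner boundary to the gypsum board/phenolic foam interface, ΣR_partial = 0.007097 K/W.
T_interface = T_in − Q·ΣR_partial = 21.5 °C − (515.5)(0.007097) = 17.8 °C

T = 17.8 °C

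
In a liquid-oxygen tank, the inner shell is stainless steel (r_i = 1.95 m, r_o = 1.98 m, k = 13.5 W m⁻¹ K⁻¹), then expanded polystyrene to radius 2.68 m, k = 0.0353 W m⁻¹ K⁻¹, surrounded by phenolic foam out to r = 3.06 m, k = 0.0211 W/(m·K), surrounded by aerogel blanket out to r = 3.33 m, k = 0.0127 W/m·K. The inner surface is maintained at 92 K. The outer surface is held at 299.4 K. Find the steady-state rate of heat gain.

Q = 325 W

Resistance network (inner→outer):
  R_stainless steel = (1/1.95 − 1/1.98)/(4πk) = 0.007770/(4π·13.5) = 4.580×10^-5 K/W
  R_expanded polystyrene = (1/1.98 − 1/2.68)/(4πk) = 0.1319/(4π·0.0353) = 0.2974 K/W
  R_phenolic foam = (1/2.68 − 1/3.06)/(4πk) = 0.04634/(4π·0.0211) = 0.1748 K/W
  R_aerogel blanket = (1/3.06 − 1/3.33)/(4πk) = 0.02650/(4π·0.0127) = 0.1660 K/W
ΣR = 4.580×10^-5 + 0.2974 + 0.1748 + 0.1660 = 0.6382 K/W
Q = ΔT/ΣR = (92 K − 299.4 K)/0.6382 = -325 W
(Negative Q ⇒ heat flows inward; heat gain = 325 W.)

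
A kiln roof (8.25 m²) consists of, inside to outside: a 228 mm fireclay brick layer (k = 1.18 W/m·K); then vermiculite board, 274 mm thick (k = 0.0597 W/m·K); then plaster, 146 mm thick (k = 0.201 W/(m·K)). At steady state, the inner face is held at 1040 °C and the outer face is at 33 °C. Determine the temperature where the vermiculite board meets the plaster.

T = 166 °C

Treat each layer as a resistance in series:
  R_fireclay brick = L/(kA) = 0.228/(1.18·8.25) = 0.02342 K/W
  R_vermiculite board = L/(kA) = 0.274/(0.0597·8.25) = 0.5563 K/W
  R_plaster = L/(kA) = 0.146/(0.201·8.25) = 0.08804 K/W
ΣR = 0.02342 + 0.5563 + 0.08804 = 0.6678 K/W
Q = ΔT/ΣR = (1040 °C − 33 °C)/0.6678 = 1508 W
From the inner boundary to the vermiculite board/plaster interface, ΣR_partial = 0.5797 K/W.
T_interface = T_in − Q·ΣR_partial = 1040 °C − (1508)(0.5797) = 166 °C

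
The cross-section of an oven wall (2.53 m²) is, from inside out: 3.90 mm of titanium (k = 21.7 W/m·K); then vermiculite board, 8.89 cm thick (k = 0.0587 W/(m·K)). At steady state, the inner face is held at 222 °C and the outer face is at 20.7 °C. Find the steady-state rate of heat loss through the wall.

Q = 336 W

Series thermal resistances, inner to outer:
  R_titanium = L/(kA) = 0.00390/(21.7·2.53) = 7.104×10^-5 K/W
  R_vermiculite board = L/(kA) = 0.0889/(0.0587·2.53) = 0.5986 K/W
ΣR = 7.104×10^-5 + 0.5986 = 0.5987 K/W
Q = ΔT/ΣR = (222 °C − 20.7 °C)/0.5987 = 336 W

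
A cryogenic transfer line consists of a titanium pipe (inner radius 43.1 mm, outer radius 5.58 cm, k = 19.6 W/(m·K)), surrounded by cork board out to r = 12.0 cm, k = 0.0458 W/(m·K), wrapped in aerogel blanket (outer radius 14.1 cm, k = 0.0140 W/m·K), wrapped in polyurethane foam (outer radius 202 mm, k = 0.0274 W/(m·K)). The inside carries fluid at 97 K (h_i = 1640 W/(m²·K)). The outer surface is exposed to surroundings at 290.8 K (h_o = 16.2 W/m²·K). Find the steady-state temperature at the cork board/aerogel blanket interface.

Resistance network (inner→outer):
  R'_conv,in = 1/(2πr h) = 1/(2π·0.0431·1640) = 0.002252 m·K/W
  R'_titanium = ln(0.0558/0.0431)/(2πk) = 0.2583/(2π·19.6) = 0.002097 m·K/W
  R'_cork board = ln(0.120/0.0558)/(2πk) = 0.7657/(2π·0.0458) = 2.661 m·K/W
  R'_aerogel blanket = ln(0.141/0.120)/(2πk) = 0.1613/(2π·0.0140) = 1.833 m·K/W
  R'_polyurethane foam = ln(0.202/0.141)/(2πk) = 0.3595/(2π·0.0274) = 2.088 m·K/W
  R'_conv,out = 1/(2πr h) = 1/(2π·0.202·16.2) = 0.04864 m·K/W
ΣR = 0.002252 + 0.002097 + 2.661 + 1.833 + 2.088 + 0.04864 = 6.635 m·K/W
Q' = ΔT/ΣR = (97 K − 290.8 K)/6.635 = -29.21 W/m
From the inner boundary to the cork board/aerogel blanket interface, ΣR_partial = 2.665 m·K/W.
T_interface = T_in − Q'·ΣR_partial = 97 K − (-29.21)(2.665) = 174.8 K

T = 174.8 K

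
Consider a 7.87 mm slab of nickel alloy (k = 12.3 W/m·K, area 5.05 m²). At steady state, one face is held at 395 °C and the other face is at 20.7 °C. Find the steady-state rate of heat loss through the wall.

Q = kA·ΔT/L = 12.3 × 5.05 × |395 °C − 20.7 °C| / 0.00787 = 2.95×10^6 W

Q = 2950 kW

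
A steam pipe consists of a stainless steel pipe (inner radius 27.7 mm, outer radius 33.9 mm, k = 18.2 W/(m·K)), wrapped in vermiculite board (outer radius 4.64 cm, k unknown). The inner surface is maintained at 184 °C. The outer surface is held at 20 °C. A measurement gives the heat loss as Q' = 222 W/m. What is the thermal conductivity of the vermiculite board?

ΣR = ΔT/Q' = |184 − 20|/222 = 0.7387 m·K/W
Known resistances:
  R'_stainless steel = ln(0.0339/0.0277)/(2πk) = 0.2020/(2π·18.2) = 0.001766 m·K/W
R_vermiculite board = ΣR − ΣR_known = 0.7387 − 0.001766 = 0.7369 m·K/W
ln(r₂/r₁)/(2πk) = 0.7369 ⇒ k = 0.3139/(2π·0.7369) = 0.0678 W/m·K

k = 0.0678 W/m·K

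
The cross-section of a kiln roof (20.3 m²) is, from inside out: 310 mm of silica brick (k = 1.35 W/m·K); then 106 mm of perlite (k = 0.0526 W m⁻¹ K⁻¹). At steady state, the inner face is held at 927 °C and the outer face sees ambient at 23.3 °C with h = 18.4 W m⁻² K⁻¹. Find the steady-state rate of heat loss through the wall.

Treat each layer as a resistance in series:
  R_silica brick = L/(kA) = 0.310/(1.35·20.3) = 0.01131 K/W
  R_perlite = L/(kA) = 0.106/(0.0526·20.3) = 0.09927 K/W
  R_conv,out = 1/(hA) = 1/(18.4·20.3) = 0.002677 K/W
ΣR = 0.01131 + 0.09927 + 0.002677 = 0.1133 K/W
Q = ΔT/ΣR = (927 °C − 23.3 °C)/0.1133 = 7980 W

Q = 7980 W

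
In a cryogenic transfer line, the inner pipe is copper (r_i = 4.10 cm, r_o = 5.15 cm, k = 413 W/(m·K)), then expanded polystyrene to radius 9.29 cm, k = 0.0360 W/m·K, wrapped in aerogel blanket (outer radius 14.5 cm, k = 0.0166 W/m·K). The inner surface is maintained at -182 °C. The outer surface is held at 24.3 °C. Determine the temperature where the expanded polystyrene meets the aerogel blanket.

T = -104 °C

Series thermal resistances, inner to outer:
  R'_copper = ln(0.0515/0.0410)/(2πk) = 0.2280/(2π·413) = 8.787×10^-5 m·K/W
  R'_expanded polystyrene = ln(0.0929/0.0515)/(2πk) = 0.5899/(2π·0.0360) = 2.608 m·K/W
  R'_aerogel blanket = ln(0.145/0.0929)/(2πk) = 0.4452/(2π·0.0166) = 4.269 m·K/W
ΣR = 8.787×10^-5 + 2.608 + 4.269 = 6.877 m·K/W
Q' = ΔT/ΣR = (-182 °C − 24.3 °C)/6.877 = -30.00 W/m
From the inner boundary to the expanded polystyrene/aerogel blanket interface, ΣR_partial = 2.608 m·K/W.
T_interface = T_in − Q'·ΣR_partial = -182 °C − (-30.00)(2.608) = -104 °C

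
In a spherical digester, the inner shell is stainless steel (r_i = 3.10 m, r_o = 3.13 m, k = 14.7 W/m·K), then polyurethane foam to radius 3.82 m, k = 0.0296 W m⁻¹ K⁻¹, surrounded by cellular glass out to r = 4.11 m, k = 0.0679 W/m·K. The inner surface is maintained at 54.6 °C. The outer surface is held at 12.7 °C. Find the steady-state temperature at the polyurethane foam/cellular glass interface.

Treat each layer as a resistance in series:
  R_stainless steel = (1/3.10 − 1/3.13)/(4πk) = 0.003092/(4π·14.7) = 1.674×10^-5 K/W
  R_polyurethane foam = (1/3.13 − 1/3.82)/(4πk) = 0.05771/(4π·0.0296) = 0.1551 K/W
  R_cellular glass = (1/3.82 − 1/4.11)/(4πk) = 0.01847/(4π·0.0679) = 0.02165 K/W
ΣR = 1.674×10^-5 + 0.1551 + 0.02165 = 0.1768 K/W
Q = ΔT/ΣR = (54.6 °C − 12.7 °C)/0.1768 = 237.0 W
From the inner boundary to the polyurethane foam/cellular glass interface, ΣR_partial = 0.1551 K/W.
T_interface = T_in − Q·ΣR_partial = 54.6 °C − (237.0)(0.1551) = 17.8 °C

T = 17.8 °C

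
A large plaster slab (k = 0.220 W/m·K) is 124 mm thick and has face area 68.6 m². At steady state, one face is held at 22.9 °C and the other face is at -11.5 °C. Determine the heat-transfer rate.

Q = kA·ΔT/L = 0.220 × 68.6 × |22.9 °C − -11.5 °C| / 0.124 = 4190 W

Q = 4.19 kW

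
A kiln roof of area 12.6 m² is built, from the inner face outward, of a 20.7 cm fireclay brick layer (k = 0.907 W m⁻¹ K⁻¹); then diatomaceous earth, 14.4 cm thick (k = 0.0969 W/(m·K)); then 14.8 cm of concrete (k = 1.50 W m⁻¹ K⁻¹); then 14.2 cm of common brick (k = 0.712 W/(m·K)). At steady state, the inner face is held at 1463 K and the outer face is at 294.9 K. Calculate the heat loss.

Series thermal resistances, inner to outer:
  R_fireclay brick = L/(kA) = 0.207/(0.907·12.6) = 0.01811 K/W
  R_diatomaceous earth = L/(kA) = 0.144/(0.0969·12.6) = 0.1179 K/W
  R_concrete = L/(kA) = 0.148/(1.50·12.6) = 0.007831 K/W
  R_common brick = L/(kA) = 0.142/(0.712·12.6) = 0.01583 K/W
ΣR = 0.01811 + 0.1179 + 0.007831 + 0.01583 = 0.1597 K/W
Q = ΔT/ΣR = (1463 K − 294.9 K)/0.1597 = 7310 W

Q = 7310 W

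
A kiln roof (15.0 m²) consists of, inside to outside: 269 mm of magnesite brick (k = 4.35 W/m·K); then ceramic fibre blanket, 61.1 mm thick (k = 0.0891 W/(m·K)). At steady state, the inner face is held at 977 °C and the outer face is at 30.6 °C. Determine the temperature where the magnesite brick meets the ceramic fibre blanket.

Series thermal resistances, inner to outer:
  R_magnesite brick = L/(kA) = 0.269/(4.35·15.0) = 0.004123 K/W
  R_ceramic fibre blanket = L/(kA) = 0.0611/(0.0891·15.0) = 0.04572 K/W
ΣR = 0.004123 + 0.04572 = 0.04984 K/W
Q = ΔT/ΣR = (977 °C − 30.6 °C)/0.04984 = 18990 W
From the inner boundary to the magnesite brick/ceramic fibre blanket interface, ΣR_partial = 0.004123 K/W.
T_interface = T_in − Q·ΣR_partial = 977 °C − (18990)(0.004123) = 899 °C

T = 899 °C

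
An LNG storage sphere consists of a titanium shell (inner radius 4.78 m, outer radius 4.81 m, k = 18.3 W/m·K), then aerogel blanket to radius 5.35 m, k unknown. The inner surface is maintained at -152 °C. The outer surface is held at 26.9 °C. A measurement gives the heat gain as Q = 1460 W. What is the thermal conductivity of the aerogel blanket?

k = 0.0136 W/m·K

ΣR = ΔT/Q = |-152 − 26.9|/1460 = 0.1225 K/W
Known resistances:
  R_titanium = (1/4.78 − 1/4.81)/(4πk) = 0.001305/(4π·18.3) = 5.674×10^-6 K/W
R_aerogel blanket = ΣR − ΣR_known = 0.1225 − 5.674×10^-6 = 0.1225 K/W
(1/r₁−1/r₂)/(4πk) = 0.1225 ⇒ k = 0.02098/(4π·0.1225) = 0.0136 W/m·K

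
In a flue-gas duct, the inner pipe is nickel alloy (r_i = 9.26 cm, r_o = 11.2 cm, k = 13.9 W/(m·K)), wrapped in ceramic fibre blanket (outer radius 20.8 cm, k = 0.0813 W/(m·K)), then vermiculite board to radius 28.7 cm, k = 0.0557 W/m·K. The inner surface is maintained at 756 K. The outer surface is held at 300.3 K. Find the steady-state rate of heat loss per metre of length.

Q' = 214 W/m

Treat each layer as a resistance in series:
  R'_nickel alloy = ln(0.112/0.0926)/(2πk) = 0.1902/(2π·13.9) = 0.002178 m·K/W
  R'_ceramic fibre blanket = ln(0.208/0.112)/(2πk) = 0.6190/(2π·0.0813) = 1.212 m·K/W
  R'_vermiculite board = ln(0.287/0.208)/(2πk) = 0.3219/(2π·0.0557) = 0.9199 m·K/W
ΣR = 0.002178 + 1.212 + 0.9199 = 2.134 m·K/W
Q' = ΔT/ΣR = (756 K − 300.3 K)/2.134 = 214 W/m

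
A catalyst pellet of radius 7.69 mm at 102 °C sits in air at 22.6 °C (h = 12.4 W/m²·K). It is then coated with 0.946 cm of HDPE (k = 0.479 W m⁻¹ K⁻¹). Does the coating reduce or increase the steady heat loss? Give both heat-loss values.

increases: 0.732 → 2.35 W

Critical radius for a sphere: r_cr = 2k/h = 0.0773 m = 7.73 cm.
Outer radius after coating: r₂ = 0.00769 + 0.00946 = 0.01715 m.
Since r₁ < r_cr and r₂ ≤ r_cr, the coating moves toward the maximum at r_cr — heat loss rises.
Bare: R = 1/(4πr₁²h) = 108.5 K/W; Q = 79.4/108.5 = 0.732 W.
Coated: R = R_cond + R_conv = 33.74 K/W; Q = 79.4/33.74 = 2.35 W.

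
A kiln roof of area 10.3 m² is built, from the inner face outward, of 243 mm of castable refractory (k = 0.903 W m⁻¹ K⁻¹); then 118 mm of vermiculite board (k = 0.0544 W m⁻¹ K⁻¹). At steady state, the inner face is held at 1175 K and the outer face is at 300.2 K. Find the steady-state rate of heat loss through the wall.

Treat each layer as a resistance in series:
  R_castable refractory = L/(kA) = 0.243/(0.903·10.3) = 0.02613 K/W
  R_vermiculite board = L/(kA) = 0.118/(0.0544·10.3) = 0.2106 K/W
ΣR = 0.02613 + 0.2106 = 0.2367 K/W
Q = ΔT/ΣR = (1175 K − 300.2 K)/0.2367 = 3700 W

Q = 3700 W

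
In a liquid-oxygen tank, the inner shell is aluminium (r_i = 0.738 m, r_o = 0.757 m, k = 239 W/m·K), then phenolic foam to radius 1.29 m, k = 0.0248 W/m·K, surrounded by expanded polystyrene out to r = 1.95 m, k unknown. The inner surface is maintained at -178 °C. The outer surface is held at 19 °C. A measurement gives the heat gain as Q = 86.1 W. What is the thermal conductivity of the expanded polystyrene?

k = 0.0389 W/m·K

ΣR = ΔT/Q = |-178 − 19|/86.1 = 2.288 K/W
Known resistances:
  R_aluminium = (1/0.738 − 1/0.757)/(4πk) = 0.03401/(4π·239) = 1.132×10^-5 K/W
  R_phenolic foam = (1/0.757 − 1/1.29)/(4πk) = 0.5458/(4π·0.0248) = 1.751 K/W
R_expanded polystyrene = ΣR − ΣR_known = 2.288 − 1.751 = 0.5370 K/W
(1/r₁−1/r₂)/(4πk) = 0.5370 ⇒ k = 0.2624/(4π·0.5370) = 0.0389 W/m·K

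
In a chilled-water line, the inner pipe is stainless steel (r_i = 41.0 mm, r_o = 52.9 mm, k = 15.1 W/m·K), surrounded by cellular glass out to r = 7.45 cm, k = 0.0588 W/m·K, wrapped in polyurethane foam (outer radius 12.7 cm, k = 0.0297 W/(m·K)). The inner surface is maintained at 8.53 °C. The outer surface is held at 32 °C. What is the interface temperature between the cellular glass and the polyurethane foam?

Resistance network (inner→outer):
  R'_stainless steel = ln(0.0529/0.0410)/(2πk) = 0.2548/(2π·15.1) = 0.002686 m·K/W
  R'_cellular glass = ln(0.0745/0.0529)/(2πk) = 0.3424/(2π·0.0588) = 0.9268 m·K/W
  R'_polyurethane foam = ln(0.127/0.0745)/(2πk) = 0.5334/(2π·0.0297) = 2.858 m·K/W
ΣR = 0.002686 + 0.9268 + 2.858 = 3.787 m·K/W
Q' = ΔT/ΣR = (8.53 °C − 32 °C)/3.787 = -6.198 W/m
From the inner boundary to the cellular glass/polyurethane foam interface, ΣR_partial = 0.9295 m·K/W.
T_interface = T_in − Q'·ΣR_partial = 8.53 °C − (-6.198)(0.9295) = 14.3 °C

T = 14.3 °C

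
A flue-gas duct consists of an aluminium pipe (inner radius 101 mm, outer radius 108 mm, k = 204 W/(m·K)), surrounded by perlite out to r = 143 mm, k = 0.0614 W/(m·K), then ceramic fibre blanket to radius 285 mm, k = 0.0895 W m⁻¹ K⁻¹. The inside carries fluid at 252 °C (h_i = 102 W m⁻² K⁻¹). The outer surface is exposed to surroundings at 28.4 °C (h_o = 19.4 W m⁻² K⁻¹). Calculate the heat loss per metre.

Treat each layer as a resistance in series:
  R'_conv,in = 1/(2πr h) = 1/(2π·0.101·102) = 0.01545 m·K/W
  R'_aluminium = ln(0.108/0.101)/(2πk) = 0.06701/(2π·204) = 5.228×10^-5 m·K/W
  R'_perlite = ln(0.143/0.108)/(2πk) = 0.2807/(2π·0.0614) = 0.7276 m·K/W
  R'_ceramic fibre blanket = ln(0.285/0.143)/(2πk) = 0.6896/(2π·0.0895) = 1.226 m·K/W
  R'_conv,out = 1/(2πr h) = 1/(2π·0.285·19.4) = 0.02879 m·K/W
ΣR = 0.01545 + 5.228×10^-5 + 0.7276 + 1.226 + 0.02879 = 1.998 m·K/W
Q' = ΔT/ΣR = (252 °C − 28.4 °C)/1.998 = 112 W/m

Q' = 112 W/m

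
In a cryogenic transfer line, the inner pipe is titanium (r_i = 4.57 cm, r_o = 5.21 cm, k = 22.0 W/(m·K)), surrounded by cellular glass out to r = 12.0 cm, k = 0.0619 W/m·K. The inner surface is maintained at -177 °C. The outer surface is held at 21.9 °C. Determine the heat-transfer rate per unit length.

Q' = 92.7 W/m

Resistance network (inner→outer):
  R'_titanium = ln(0.0521/0.0457)/(2πk) = 0.1311/(2π·22.0) = 9.482×10^-4 m·K/W
  R'_cellular glass = ln(0.120/0.0521)/(2πk) = 0.8343/(2π·0.0619) = 2.145 m·K/W
ΣR = 9.482×10^-4 + 2.145 = 2.146 m·K/W
Q' = ΔT/ΣR = (-177 °C − 21.9 °C)/2.146 = -92.7 W/m
(Negative Q' ⇒ heat flows inward; heat gain = 92.7 W/m.)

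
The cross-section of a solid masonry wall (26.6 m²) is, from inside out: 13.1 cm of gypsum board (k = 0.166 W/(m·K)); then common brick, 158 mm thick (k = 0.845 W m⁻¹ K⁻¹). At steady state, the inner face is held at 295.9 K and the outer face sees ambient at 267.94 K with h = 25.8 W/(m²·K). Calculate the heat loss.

Q = 733 W

Resistance network (inner→outer):
  R_gypsum board = L/(kA) = 0.131/(0.166·26.6) = 0.02967 K/W
  R_common brick = L/(kA) = 0.158/(0.845·26.6) = 0.007029 K/W
  R_conv,out = 1/(hA) = 1/(25.8·26.6) = 0.001457 K/W
ΣR = 0.02967 + 0.007029 + 0.001457 = 0.03816 K/W
Q = ΔT/ΣR = (295.9 K − 267.94 K)/0.03816 = 733 W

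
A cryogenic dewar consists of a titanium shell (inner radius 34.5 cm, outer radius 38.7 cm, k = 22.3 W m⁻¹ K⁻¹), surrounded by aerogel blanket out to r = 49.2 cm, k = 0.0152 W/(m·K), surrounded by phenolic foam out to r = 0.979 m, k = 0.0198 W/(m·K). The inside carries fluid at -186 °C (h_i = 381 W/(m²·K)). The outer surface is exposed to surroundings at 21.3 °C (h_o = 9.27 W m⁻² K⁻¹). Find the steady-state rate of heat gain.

Q = 29.8 W

Series thermal resistances, inner to outer:
  R_conv,in = 1/(4πr²h) = 1/(4π·0.345²·381) = 0.001755 K/W
  R_titanium = (1/0.345 − 1/0.387)/(4πk) = 0.3146/(4π·22.3) = 0.001123 K/W
  R_aerogel blanket = (1/0.387 − 1/0.492)/(4πk) = 0.5515/(4π·0.0152) = 2.887 K/W
  R_phenolic foam = (1/0.492 − 1/0.979)/(4πk) = 1.011/(4π·0.0198) = 4.064 K/W
  R_conv,out = 1/(4πr²h) = 1/(4π·0.979²·9.27) = 0.008957 K/W
ΣR = 0.001755 + 0.001123 + 2.887 + 4.064 + 0.008957 = 6.963 K/W
Q = ΔT/ΣR = (-186 °C − 21.3 °C)/6.963 = -29.8 W
(Negative Q ⇒ heat flows inward; heat gain = 29.8 W.)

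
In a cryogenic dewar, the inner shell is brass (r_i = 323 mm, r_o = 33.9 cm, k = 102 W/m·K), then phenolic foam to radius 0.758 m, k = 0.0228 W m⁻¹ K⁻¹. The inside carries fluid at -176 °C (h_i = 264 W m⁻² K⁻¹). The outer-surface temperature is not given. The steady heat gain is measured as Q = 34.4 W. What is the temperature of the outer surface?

T_out = 19.9 °C

Series resistances:
  R_conv,in = 1/(4πr²h) = 1/(4π·0.323²·264) = 0.002889 K/W
  R_brass = (1/0.323 − 1/0.339)/(4πk) = 0.1461/(4π·102) = 1.140×10^-4 K/W
  R_phenolic foam = (1/0.339 − 1/0.758)/(4πk) = 1.631/(4π·0.0228) = 5.691 K/W
ΣR = 5.694 K/W
ΔT = Q·ΣR = 34.4 × 5.694 = 195.9 K
Heat flows inward, so T_out = T_in + ΔT = -176 + 195.9 = 19.9 °C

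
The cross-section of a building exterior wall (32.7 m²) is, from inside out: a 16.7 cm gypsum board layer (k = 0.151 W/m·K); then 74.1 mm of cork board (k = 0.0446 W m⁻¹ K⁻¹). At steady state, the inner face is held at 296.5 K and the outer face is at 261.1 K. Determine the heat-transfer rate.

Q = 418 W

Series thermal resistances, inner to outer:
  R_gypsum board = L/(kA) = 0.167/(0.151·32.7) = 0.03382 K/W
  R_cork board = L/(kA) = 0.0741/(0.0446·32.7) = 0.05081 K/W
ΣR = 0.03382 + 0.05081 = 0.08463 K/W
Q = ΔT/ΣR = (296.5 K − 261.1 K)/0.08463 = 418 W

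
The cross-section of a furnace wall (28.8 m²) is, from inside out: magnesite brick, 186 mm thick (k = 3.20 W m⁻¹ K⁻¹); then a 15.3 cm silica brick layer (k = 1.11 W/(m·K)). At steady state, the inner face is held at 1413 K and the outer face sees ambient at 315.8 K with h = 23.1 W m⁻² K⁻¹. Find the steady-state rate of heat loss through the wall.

Q = 132 kW

Resistance network (inner→outer):
  R_magnesite brick = L/(kA) = 0.186/(3.20·28.8) = 0.002018 K/W
  R_silica brick = L/(kA) = 0.153/(1.11·28.8) = 0.004786 K/W
  R_conv,out = 1/(hA) = 1/(23.1·28.8) = 0.001503 K/W
ΣR = 0.002018 + 0.004786 + 0.001503 = 0.008307 K/W
Q = ΔT/ΣR = (1413 K − 315.8 K)/0.008307 = 1.32×10^5 W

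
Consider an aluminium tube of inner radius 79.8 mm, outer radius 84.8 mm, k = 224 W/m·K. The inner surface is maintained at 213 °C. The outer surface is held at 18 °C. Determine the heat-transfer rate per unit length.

Q' = 2πk·ΔT/ln(r₂/r₁) = 2π × 224 × 195 / ln(0.0848/0.0798) = 4.52×10^6 W/m

Q' = 4.52×10^6 W/m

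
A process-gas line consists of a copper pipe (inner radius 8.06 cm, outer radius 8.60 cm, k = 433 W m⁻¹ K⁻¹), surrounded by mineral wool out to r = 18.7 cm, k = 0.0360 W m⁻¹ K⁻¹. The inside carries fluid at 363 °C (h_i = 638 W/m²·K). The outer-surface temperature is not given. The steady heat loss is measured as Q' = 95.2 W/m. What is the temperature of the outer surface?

Sum the resistances:
  R'_conv,in = 1/(2πr h) = 1/(2π·0.0806·638) = 0.003095 m·K/W
  R'_copper = ln(0.0860/0.0806)/(2πk) = 0.06485/(2π·433) = 2.384×10^-5 m·K/W
  R'_mineral wool = ln(0.187/0.0860)/(2πk) = 0.7768/(2π·0.0360) = 3.434 m·K/W
ΣR = 3.437 m·K/W
ΔT = Q'·ΣR = 95.2 × 3.437 = 327.2 K
Heat flows outward, so T_out = T_in − ΔT = 363 − 327.2 = 35.8 °C

T_out = 35.8 °C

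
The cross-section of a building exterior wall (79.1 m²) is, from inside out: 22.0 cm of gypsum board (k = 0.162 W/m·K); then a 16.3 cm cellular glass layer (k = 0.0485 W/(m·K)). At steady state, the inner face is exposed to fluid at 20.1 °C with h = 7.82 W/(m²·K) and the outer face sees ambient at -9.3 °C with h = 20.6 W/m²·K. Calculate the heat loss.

Q = 475 W

Series thermal resistances, inner to outer:
  R_conv,in = 1/(hA) = 1/(7.82·79.1) = 0.001617 K/W
  R_gypsum board = L/(kA) = 0.220/(0.162·79.1) = 0.01717 K/W
  R_cellular glass = L/(kA) = 0.163/(0.0485·79.1) = 0.04249 K/W
  R_conv,out = 1/(hA) = 1/(20.6·79.1) = 6.137×10^-4 K/W
ΣR = 0.001617 + 0.01717 + 0.04249 + 6.137×10^-4 = 0.06189 K/W
Q = ΔT/ΣR = (20.1 °C − -9.3 °C)/0.06189 = 475 W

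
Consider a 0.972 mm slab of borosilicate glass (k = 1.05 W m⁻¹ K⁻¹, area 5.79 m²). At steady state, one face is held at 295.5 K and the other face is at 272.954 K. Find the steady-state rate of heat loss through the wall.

Q = kA·ΔT/L = 1.05 × 5.79 × |295.5 K − 272.954 K| / 9.72×10^-4 = 1.41×10^5 W

Q = 141 kW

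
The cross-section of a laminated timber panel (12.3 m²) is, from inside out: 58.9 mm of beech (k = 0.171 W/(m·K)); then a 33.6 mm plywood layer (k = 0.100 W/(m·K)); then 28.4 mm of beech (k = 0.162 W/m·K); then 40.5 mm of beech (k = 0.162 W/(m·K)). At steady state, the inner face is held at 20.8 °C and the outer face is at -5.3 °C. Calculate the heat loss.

Q = 290 W

Resistance network (inner→outer):
  R_beech = L/(kA) = 0.0589/(0.171·12.3) = 0.02800 K/W
  R_plywood = L/(kA) = 0.0336/(0.100·12.3) = 0.02732 K/W
  R_beech = L/(kA) = 0.0284/(0.162·12.3) = 0.01425 K/W
  R_beech = L/(kA) = 0.0405/(0.162·12.3) = 0.02033 K/W
ΣR = 0.02800 + 0.02732 + 0.01425 + 0.02033 = 0.08990 K/W
Q = ΔT/ΣR = (20.8 °C − -5.3 °C)/0.08990 = 290 W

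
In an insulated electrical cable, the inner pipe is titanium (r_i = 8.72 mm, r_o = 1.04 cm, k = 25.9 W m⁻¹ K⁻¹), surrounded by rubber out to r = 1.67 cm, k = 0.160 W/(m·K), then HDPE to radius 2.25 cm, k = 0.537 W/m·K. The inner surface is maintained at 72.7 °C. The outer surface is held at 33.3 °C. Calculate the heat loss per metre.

Resistance network (inner→outer):
  R'_titanium = ln(0.0104/0.00872)/(2πk) = 0.1762/(2π·25.9) = 0.001083 m·K/W
  R'_rubber = ln(0.0167/0.0104)/(2πk) = 0.4736/(2π·0.160) = 0.4711 m·K/W
  R'_HDPE = ln(0.0225/0.0167)/(2πk) = 0.2981/(2π·0.537) = 0.08835 m·K/W
ΣR = 0.001083 + 0.4711 + 0.08835 = 0.5605 m·K/W
Q' = ΔT/ΣR = (72.7 °C − 33.3 °C)/0.5605 = 70.3 W/m

Q' = 70.3 W/m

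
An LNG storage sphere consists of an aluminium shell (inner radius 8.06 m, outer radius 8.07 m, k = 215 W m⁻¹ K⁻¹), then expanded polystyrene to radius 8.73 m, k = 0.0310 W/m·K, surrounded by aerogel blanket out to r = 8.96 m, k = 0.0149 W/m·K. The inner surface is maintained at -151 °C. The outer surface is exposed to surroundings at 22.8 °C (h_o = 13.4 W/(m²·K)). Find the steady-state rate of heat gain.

Resistance network (inner→outer):
  R_aluminium = (1/8.06 − 1/8.07)/(4πk) = 1.537×10^-4/(4π·215) = 5.690×10^-8 K/W
  R_expanded polystyrene = (1/8.07 − 1/8.73)/(4πk) = 0.009368/(4π·0.0310) = 0.02405 K/W
  R_aerogel blanket = (1/8.73 − 1/8.96)/(4πk) = 0.002940/(4π·0.0149) = 0.01570 K/W
  R_conv,out = 1/(4πr²h) = 1/(4π·8.96²·13.4) = 7.397×10^-5 K/W
ΣR = 5.690×10^-8 + 0.02405 + 0.01570 + 7.397×10^-5 = 0.03982 K/W
Q = ΔT/ΣR = (-151 °C − 22.8 °C)/0.03982 = -4360 W
(Negative Q ⇒ heat flows inward; heat gain = 4360 W.)

Q = 4360 W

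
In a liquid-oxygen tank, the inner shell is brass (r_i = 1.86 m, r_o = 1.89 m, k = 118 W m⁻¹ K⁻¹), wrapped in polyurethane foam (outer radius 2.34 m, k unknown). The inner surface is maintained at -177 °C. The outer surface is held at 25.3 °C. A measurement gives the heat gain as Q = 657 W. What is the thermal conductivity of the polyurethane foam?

ΣR = ΔT/Q = |-177 − 25.3|/657 = 0.3079 K/W
Known resistances:
  R_brass = (1/1.86 − 1/1.89)/(4πk) = 0.008534/(4π·118) = 5.755×10^-6 K/W
R_polyurethane foam = ΣR − ΣR_known = 0.3079 − 5.755×10^-6 = 0.3079 K/W
(1/r₁−1/r₂)/(4πk) = 0.3079 ⇒ k = 0.1018/(4π·0.3079) = 0.0263 W/m·K

k = 0.0263 W/m·K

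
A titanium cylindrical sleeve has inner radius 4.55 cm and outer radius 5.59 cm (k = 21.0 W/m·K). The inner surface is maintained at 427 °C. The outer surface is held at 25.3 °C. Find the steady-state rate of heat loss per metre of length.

Q' = 2πk·ΔT/ln(r₂/r₁) = 2π × 21.0 × 401.7 / ln(0.0559/0.0455) = 2.57×10^5 W/m

Q' = 257 kW/m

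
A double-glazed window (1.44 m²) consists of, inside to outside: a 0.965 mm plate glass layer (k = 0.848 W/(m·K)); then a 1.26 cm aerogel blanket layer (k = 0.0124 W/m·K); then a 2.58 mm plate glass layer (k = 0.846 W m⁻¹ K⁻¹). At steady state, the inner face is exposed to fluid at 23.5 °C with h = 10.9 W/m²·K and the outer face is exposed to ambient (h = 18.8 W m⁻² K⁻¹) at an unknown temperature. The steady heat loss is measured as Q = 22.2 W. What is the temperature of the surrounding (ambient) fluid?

T_out = 5.54 °C

Series resistances:
  R_conv,in = 1/(hA) = 1/(10.9·1.44) = 0.06371 K/W
  R_plate glass = L/(kA) = 9.65×10^-4/(0.848·1.44) = 7.903×10^-4 K/W
  R_aerogel blanket = L/(kA) = 0.0126/(0.0124·1.44) = 0.7056 K/W
  R_plate glass = L/(kA) = 0.00258/(0.846·1.44) = 0.002118 K/W
  R_conv,out = 1/(hA) = 1/(18.8·1.44) = 0.03694 K/W
ΣR = 0.8092 K/W
ΔT = Q·ΣR = 22.2 × 0.8092 = 17.96 K
Heat flows outward, so T_out = T_in − ΔT = 23.5 − 17.96 = 5.54 °C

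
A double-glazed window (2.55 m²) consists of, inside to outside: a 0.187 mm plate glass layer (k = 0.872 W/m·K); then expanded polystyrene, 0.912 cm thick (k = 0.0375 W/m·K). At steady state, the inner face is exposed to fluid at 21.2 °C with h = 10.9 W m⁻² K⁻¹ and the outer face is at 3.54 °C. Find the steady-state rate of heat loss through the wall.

Treat each layer as a resistance in series:
  R_conv,in = 1/(hA) = 1/(10.9·2.55) = 0.03598 K/W
  R_plate glass = L/(kA) = 1.87×10^-4/(0.872·2.55) = 8.410×10^-5 K/W
  R_expanded polystyrene = L/(kA) = 0.00912/(0.0375·2.55) = 0.09537 K/W
ΣR = 0.03598 + 8.410×10^-5 + 0.09537 = 0.1314 K/W
Q = ΔT/ΣR = (21.2 °C − 3.54 °C)/0.1314 = 134 W

Q = 134 W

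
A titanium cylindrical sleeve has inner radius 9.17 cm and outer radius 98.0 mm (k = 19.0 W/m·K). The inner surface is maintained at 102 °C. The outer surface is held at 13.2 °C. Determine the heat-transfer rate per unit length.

Q' = 160 kW/m

Q' = 2πk·ΔT/ln(r₂/r₁) = 2π × 19.0 × 88.8 / ln(0.0980/0.0917) = 1.60×10^5 W/m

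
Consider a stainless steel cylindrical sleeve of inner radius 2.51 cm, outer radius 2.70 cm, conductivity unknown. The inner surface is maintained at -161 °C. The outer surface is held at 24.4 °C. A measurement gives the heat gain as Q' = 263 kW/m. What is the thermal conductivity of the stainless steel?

k = 16.5 W/m·K

ΣR = ΔT/Q' = |-161 − 24.4|/2.63×10^5 = 7.049×10^-4 m·K/W
ln(r₂/r₁)/(2πk) = 7.049×10^-4 ⇒ k = 0.07297/(2π·7.049×10^-4) = 16.5 W/m·K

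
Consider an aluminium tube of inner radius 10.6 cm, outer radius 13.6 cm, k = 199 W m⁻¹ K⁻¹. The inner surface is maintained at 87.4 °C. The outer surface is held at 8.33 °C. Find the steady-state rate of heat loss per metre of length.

Q' = 397 kW/m

Q' = 2πk·ΔT/ln(r₂/r₁) = 2π × 199 × 79.07 / ln(0.136/0.106) = 3.97×10^5 W/m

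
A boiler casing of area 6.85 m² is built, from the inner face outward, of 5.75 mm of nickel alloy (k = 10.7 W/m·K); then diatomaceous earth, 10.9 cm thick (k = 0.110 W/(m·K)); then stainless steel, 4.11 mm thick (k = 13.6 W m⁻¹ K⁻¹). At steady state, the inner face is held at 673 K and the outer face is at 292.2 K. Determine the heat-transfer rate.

Q = 2.63 kW

Treat each layer as a resistance in series:
  R_nickel alloy = L/(kA) = 0.00575/(10.7·6.85) = 7.845×10^-5 K/W
  R_diatomaceous earth = L/(kA) = 0.109/(0.110·6.85) = 0.1447 K/W
  R_stainless steel = L/(kA) = 0.00411/(13.6·6.85) = 4.412×10^-5 K/W
ΣR = 7.845×10^-5 + 0.1447 + 4.412×10^-5 = 0.1448 K/W
Q = ΔT/ΣR = (673 K − 292.2 K)/0.1448 = 2630 W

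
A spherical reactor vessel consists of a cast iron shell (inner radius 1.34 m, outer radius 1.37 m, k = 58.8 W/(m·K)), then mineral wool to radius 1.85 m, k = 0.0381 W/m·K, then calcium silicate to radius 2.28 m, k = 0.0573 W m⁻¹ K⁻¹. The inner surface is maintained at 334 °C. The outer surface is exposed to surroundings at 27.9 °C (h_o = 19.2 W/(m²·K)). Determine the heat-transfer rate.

Series thermal resistances, inner to outer:
  R_cast iron = (1/1.34 − 1/1.37)/(4πk) = 0.01634/(4π·58.8) = 2.212×10^-5 K/W
  R_mineral wool = (1/1.37 − 1/1.85)/(4πk) = 0.1894/(4π·0.0381) = 0.3956 K/W
  R_calcium silicate = (1/1.85 − 1/2.28)/(4πk) = 0.1019/(4π·0.0573) = 0.1416 K/W
  R_conv,out = 1/(4πr²h) = 1/(4π·2.28²·19.2) = 7.973×10^-4 K/W
ΣR = 2.212×10^-5 + 0.3956 + 0.1416 + 7.973×10^-4 = 0.5380 K/W
Q = ΔT/ΣR = (334 °C − 27.9 °C)/0.5380 = 569 W

Q = 569 W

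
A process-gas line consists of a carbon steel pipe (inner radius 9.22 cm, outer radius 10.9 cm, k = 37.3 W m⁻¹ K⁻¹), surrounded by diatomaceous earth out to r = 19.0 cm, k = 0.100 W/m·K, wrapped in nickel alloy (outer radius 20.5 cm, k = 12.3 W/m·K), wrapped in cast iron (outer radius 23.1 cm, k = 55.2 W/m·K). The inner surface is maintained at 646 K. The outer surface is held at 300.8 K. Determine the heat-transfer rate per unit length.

Resistance network (inner→outer):
  R'_carbon steel = ln(0.109/0.0922)/(2πk) = 0.1674/(2π·37.3) = 7.142×10^-4 m·K/W
  R'_diatomaceous earth = ln(0.190/0.109)/(2πk) = 0.5557/(2π·0.100) = 0.8844 m·K/W
  R'_nickel alloy = ln(0.205/0.190)/(2πk) = 0.07599/(2π·12.3) = 9.832×10^-4 m·K/W
  R'_cast iron = ln(0.231/0.205)/(2πk) = 0.1194/(2π·55.2) = 3.443×10^-4 m·K/W
ΣR = 7.142×10^-4 + 0.8844 + 9.832×10^-4 + 3.443×10^-4 = 0.8864 m·K/W
Q' = ΔT/ΣR = (646 K − 300.8 K)/0.8864 = 389 W/m

Q' = 389 W/m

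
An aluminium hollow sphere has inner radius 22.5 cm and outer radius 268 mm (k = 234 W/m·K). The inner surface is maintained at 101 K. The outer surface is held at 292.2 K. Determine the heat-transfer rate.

Q = 4πk·ΔT/(1/r₁ − 1/r₂) = 4π × 234 × 191.2 / (1/0.225 − 1/0.268) = 7.88×10^5 W

Q = 788 kW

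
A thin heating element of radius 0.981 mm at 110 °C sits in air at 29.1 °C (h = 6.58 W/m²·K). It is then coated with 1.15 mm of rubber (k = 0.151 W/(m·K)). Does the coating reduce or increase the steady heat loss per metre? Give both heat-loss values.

increases: 3.28 → 6.65 W/m

Critical radius for a cylinder: r_cr = k/h = 0.0229 m = 2.29 cm.
Outer radius after coating: r₂ = 9.81×10^-4 + 0.00115 = 0.002131 m.
Since r₁ < r_cr and r₂ ≤ r_cr, the coating moves toward the maximum at r_cr — heat loss rises.
Bare: R = 1/(2πr₁h) = 24.66 m·K/W; Q = 80.9/24.66 = 3.28 W/m.
Coated: R = R_cond + R_conv = 12.17 m·K/W; Q = 80.9/12.17 = 6.65 W/m.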